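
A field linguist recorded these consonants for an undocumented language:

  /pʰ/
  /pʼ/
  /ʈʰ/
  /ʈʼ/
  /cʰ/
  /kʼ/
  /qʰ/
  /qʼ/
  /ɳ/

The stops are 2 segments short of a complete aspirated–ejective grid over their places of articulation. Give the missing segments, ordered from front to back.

/cʼ/, /kʰ/

Aspirated: /pʰ/ (bilabial), /ʈʰ/ (retroflex), /cʰ/ (palatal), /qʰ/ (uvular).
Ejective: /pʼ/ (bilabial), /ʈʼ/ (retroflex), /kʼ/ (velar), /qʼ/ (uvular).
Gaps, from front to back: palatal lacks ejective (/cʼ/); velar lacks aspirated (/kʰ/).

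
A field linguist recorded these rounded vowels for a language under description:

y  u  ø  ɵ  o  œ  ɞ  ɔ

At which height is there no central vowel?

high

Front: /y/ (high), /ø/ (high-mid), /œ/ (low-mid).
Central: /ɵ/ (high-mid), /ɞ/ (low-mid).
Back: /u/ (high), /o/ (high-mid), /ɔ/ (low-mid).
Every height has a central member except high, where /ʉ/ would be expected.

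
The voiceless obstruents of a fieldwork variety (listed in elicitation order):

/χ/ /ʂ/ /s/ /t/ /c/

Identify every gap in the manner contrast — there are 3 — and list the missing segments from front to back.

/ʈ/, /ç/, /q/

place of articulation  stop      fricative
alveolar          t         s       
retroflex         —         ʂ       
palatal           c         —       
uvular            —         χ       
Gaps, from front to back: retroflex lacks stop (/ʈ/); palatal lacks fricative (/ç/); uvular lacks stop (/q/).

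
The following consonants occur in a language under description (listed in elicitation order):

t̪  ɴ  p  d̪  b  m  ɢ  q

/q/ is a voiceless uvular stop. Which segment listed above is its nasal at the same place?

/ɴ/

The nasal at the same place is an uvular nasal — in this inventory, /ɴ/.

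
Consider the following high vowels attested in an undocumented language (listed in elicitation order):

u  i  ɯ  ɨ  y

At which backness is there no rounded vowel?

Unrounded: /i/ (front), /ɨ/ (central), /ɯ/ (back).
Rounded: /y/ (front), /u/ (back).
Every backness has a rounded member except central, where /ʉ/ would be expected.

central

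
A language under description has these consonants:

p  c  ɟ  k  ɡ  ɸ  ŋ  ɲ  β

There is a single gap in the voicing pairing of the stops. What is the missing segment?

/b/

place of articulation  voiceless  voiced  
bilabial          p         —       
palatal           c         ɟ       
velar             k         ɡ       
The bilabial row has no voiced member, so the gap is the voiced bilabial stop /b/.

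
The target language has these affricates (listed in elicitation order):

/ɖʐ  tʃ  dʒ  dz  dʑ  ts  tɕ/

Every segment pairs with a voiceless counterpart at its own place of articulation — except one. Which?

/ɖʐ/

Alveolar: /ts/ ~ /dz/
Postalveolar: /tʃ/ ~ /dʒ/
Alveolo-palatal: /tɕ/ ~ /dʑ/
Retroflex: only /ɖʐ/ (voiced); no voiceless partner.
So /ɖʐ/ is the unpaired segment.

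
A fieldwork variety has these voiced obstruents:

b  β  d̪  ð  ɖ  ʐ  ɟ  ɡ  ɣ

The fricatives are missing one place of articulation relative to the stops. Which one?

Stop: /b/ (bilabial), /d̪/ (dental), /ɖ/ (retroflex), /ɟ/ (palatal), /ɡ/ (velar).
Fricative: /β/ (bilabial), /ð/ (dental), /ʐ/ (retroflex), /ɣ/ (velar).
Every place of articulation has a fricative member except palatal, where /ʝ/ would be expected.

palatal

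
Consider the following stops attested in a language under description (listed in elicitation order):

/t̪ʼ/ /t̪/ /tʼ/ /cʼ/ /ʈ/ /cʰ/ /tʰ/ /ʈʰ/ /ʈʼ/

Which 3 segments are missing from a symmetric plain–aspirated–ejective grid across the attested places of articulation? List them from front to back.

dental: plain /t̪/, aspirated —, ejective /t̪ʼ/.
alveolar: plain —, aspirated /tʰ/, ejective /tʼ/.
retroflex: plain /ʈ/, aspirated /ʈʰ/, ejective /ʈʼ/.
palatal: plain —, aspirated /cʰ/, ejective /cʼ/.
Gaps, from front to back: dental lacks aspirated (/t̪ʰ/); alveolar lacks plain (/t/); palatal lacks plain (/c/).

/t̪ʰ/, /t/, /c/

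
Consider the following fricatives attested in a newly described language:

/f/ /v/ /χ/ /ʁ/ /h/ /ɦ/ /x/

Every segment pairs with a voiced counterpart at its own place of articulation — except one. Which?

/x/

Labiodental: /f/ ~ /v/
Uvular: /χ/ ~ /ʁ/
Glottal: /h/ ~ /ɦ/
Velar: only /x/ (voiceless); no voiced partner.
So /x/ is the unpaired segment.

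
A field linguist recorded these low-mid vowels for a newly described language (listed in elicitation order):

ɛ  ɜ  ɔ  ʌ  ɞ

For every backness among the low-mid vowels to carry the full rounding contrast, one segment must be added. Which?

/œ/

Unrounded: /ɛ/ (front), /ɜ/ (central), /ʌ/ (back).
Rounded: /ɞ/ (central), /ɔ/ (back).
The front row has no rounded member, so the gap is the front rounded vowel /œ/.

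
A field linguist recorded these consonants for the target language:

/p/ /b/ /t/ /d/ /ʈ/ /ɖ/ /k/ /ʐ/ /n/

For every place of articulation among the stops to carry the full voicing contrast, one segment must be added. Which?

/ɡ/

bilabial: voiceless /p/, voiced /b/.
alveolar: voiceless /t/, voiced /d/.
retroflex: voiceless /ʈ/, voiced /ɖ/.
velar: voiceless /k/, voiced —.
The velar row has no voiced member, so the gap is the voiced velar stop /ɡ/.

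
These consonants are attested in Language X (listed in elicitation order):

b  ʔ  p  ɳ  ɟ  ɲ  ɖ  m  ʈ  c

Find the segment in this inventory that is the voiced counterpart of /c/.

/ɟ/

/c/ is a voiceless palatal stop.
The voiced counterpart is a voiced palatal stop — in this inventory, /ɟ/.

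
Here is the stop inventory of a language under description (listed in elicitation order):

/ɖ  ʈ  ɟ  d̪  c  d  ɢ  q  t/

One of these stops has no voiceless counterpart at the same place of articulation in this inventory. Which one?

/d̪/

Alveolar: /t/ ~ /d/
Retroflex: /ʈ/ ~ /ɖ/
Palatal: /c/ ~ /ɟ/
Uvular: /q/ ~ /ɢ/
Dental: only /d̪/ (voiced); no voiceless partner.
So /d̪/ is the unpaired segment.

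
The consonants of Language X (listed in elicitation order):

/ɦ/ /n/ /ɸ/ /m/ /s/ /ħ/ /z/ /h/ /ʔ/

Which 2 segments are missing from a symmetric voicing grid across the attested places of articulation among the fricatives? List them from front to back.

place of articulation  voiceless  voiced  
bilabial          ɸ         —       
alveolar          s         z       
pharyngeal        ħ         —       
glottal           h         ɦ       
Gaps, from front to back: bilabial lacks voiced (/β/); pharyngeal lacks voiced (/ʕ/).

/β/, /ʕ/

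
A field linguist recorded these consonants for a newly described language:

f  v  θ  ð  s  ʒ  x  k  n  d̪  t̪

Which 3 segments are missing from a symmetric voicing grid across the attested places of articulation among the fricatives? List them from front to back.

/z/, /ʃ/, /ɣ/

Voiceless: /f/ (labiodental), /θ/ (dental), /s/ (alveolar), /x/ (velar).
Voiced: /v/ (labiodental), /ð/ (dental), /ʒ/ (postalveolar).
Gaps, from front to back: alveolar lacks voiced (/z/); postalveolar lacks voiceless (/ʃ/); velar lacks voiced (/ɣ/).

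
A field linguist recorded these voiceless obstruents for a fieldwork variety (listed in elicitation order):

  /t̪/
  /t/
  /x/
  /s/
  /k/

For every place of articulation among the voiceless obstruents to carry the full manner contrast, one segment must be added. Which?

place of articulation  stop      fricative
dental            t̪        —       
alveolar          t         s       
velar             k         x       
The dental row has no fricative member, so the gap is the dental fricative /θ/.

/θ/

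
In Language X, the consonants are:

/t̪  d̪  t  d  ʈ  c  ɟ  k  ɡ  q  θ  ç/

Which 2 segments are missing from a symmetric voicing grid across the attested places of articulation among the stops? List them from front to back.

/ɖ/, /ɢ/

Voiceless: /t̪/ (dental), /t/ (alveolar), /ʈ/ (retroflex), /c/ (palatal), /k/ (velar), /q/ (uvular).
Voiced: /d̪/ (dental), /d/ (alveolar), /ɟ/ (palatal), /ɡ/ (velar).
Gaps, from front to back: retroflex lacks voiced (/ɖ/); uvular lacks voiced (/ɢ/).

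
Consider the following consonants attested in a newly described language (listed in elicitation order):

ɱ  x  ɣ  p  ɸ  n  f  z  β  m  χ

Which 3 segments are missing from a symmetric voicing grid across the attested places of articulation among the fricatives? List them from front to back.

/v/, /s/, /ʁ/

bilabial: voiceless /ɸ/, voiced /β/.
labiodental: voiceless /f/, voiced —.
alveolar: voiceless —, voiced /z/.
velar: voiceless /x/, voiced /ɣ/.
uvular: voiceless /χ/, voiced —.
Gaps, from front to back: labiodental lacks voiced (/v/); alveolar lacks voiceless (/s/); uvular lacks voiced (/ʁ/).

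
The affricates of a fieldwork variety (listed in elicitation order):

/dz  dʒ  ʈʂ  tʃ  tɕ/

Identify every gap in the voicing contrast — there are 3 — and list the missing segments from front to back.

/ts/, /ɖʐ/, /dʑ/

place of articulation  voiceless  voiced  
alveolar          —         dz      
postalveolar      tʃ        dʒ      
retroflex         ʈʂ        —       
alveolo-palatal   tɕ        —       
Gaps, from front to back: alveolar lacks voiceless (/ts/); retroflex lacks voiced (/ɖʐ/); alveolo-palatal lacks voiced (/dʑ/).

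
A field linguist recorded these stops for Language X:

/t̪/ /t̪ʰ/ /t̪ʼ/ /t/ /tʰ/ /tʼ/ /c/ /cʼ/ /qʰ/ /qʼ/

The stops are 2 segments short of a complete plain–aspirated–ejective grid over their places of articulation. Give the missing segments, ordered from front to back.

place of articulation  plain     aspirated  ejective
dental            t̪        t̪ʰ       t̪ʼ     
alveolar          t         tʰ        tʼ      
palatal           c         —         cʼ      
uvular            —         qʰ        qʼ      
Gaps, from front to back: palatal lacks aspirated (/cʰ/); uvular lacks plain (/q/).

/cʰ/, /q/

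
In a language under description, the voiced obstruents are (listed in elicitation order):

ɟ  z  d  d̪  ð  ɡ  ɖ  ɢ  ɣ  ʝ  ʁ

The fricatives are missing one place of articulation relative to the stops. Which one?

Stop: /d̪/ (dental), /d/ (alveolar), /ɖ/ (retroflex), /ɟ/ (palatal), /ɡ/ (velar), /ɢ/ (uvular).
Fricative: /ð/ (dental), /z/ (alveolar), /ʝ/ (palatal), /ɣ/ (velar), /ʁ/ (uvular).
Every place of articulation has a fricative member except retroflex, where /ʐ/ would be expected.

retroflex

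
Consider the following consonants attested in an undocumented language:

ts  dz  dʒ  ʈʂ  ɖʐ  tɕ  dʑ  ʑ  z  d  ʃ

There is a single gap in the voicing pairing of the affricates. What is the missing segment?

/tʃ/

place of articulation  voiceless  voiced  
alveolar          ts        dz      
postalveolar      —         dʒ      
retroflex         ʈʂ        ɖʐ      
alveolo-palatal   tɕ        dʑ      
The postalveolar row has no voiceless member, so the gap is the voiceless postalveolar affricate /tʃ/.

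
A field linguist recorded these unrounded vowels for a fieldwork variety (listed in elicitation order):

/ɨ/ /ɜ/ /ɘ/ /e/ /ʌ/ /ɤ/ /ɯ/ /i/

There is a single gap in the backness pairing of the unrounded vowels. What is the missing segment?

Front: /i/ (high), /e/ (high-mid).
Central: /ɨ/ (high), /ɘ/ (high-mid), /ɜ/ (low-mid).
Back: /ɯ/ (high), /ɤ/ (high-mid), /ʌ/ (low-mid).
The low-mid row has no front member, so the gap is the low-mid front unrounded vowel /ɛ/.

/ɛ/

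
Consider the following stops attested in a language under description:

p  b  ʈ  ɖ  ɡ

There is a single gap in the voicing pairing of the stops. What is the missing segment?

/k/

place of articulation  voiceless  voiced  
bilabial          p         b       
retroflex         ʈ         ɖ       
velar             —         ɡ       
The velar row has no voiceless member, so the gap is the voiceless velar stop /k/.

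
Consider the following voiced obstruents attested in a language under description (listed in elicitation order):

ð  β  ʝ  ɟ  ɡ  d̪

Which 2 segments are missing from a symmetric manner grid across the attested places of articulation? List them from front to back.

/b/, /ɣ/

place of articulation  stop      fricative
bilabial          —         β       
dental            d̪        ð       
palatal           ɟ         ʝ       
velar             ɡ         —       
Gaps, from front to back: bilabial lacks stop (/b/); velar lacks fricative (/ɣ/).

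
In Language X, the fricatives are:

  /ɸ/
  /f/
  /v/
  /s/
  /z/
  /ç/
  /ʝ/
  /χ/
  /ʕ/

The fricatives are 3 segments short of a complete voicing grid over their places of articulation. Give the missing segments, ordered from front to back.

place of articulation  voiceless  voiced  
bilabial          ɸ         —       
labiodental       f         v       
alveolar          s         z       
palatal           ç         ʝ       
uvular            χ         —       
pharyngeal        —         ʕ       
Gaps, from front to back: bilabial lacks voiced (/β/); uvular lacks voiced (/ʁ/); pharyngeal lacks voiceless (/ħ/).

/β/, /ʁ/, /ħ/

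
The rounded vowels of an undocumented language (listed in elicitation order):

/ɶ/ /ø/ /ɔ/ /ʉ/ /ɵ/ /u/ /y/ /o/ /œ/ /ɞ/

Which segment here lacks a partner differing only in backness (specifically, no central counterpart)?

/ɶ/

High: /y/ ~ /ʉ/ ~ /u/
High-mid: /ø/ ~ /ɵ/ ~ /o/
Low-mid: /œ/ ~ /ɞ/ ~ /ɔ/
Low: only /ɶ/ (front); no central partner.
So /ɶ/ is the unpaired segment.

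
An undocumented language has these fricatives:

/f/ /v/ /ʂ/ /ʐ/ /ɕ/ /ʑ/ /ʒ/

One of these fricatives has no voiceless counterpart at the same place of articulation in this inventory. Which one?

Labiodental: /f/ ~ /v/
Retroflex: /ʂ/ ~ /ʐ/
Alveolo-palatal: /ɕ/ ~ /ʑ/
Postalveolar: only /ʒ/ (voiced); no voiceless partner.
So /ʒ/ is the unpaired segment.

/ʒ/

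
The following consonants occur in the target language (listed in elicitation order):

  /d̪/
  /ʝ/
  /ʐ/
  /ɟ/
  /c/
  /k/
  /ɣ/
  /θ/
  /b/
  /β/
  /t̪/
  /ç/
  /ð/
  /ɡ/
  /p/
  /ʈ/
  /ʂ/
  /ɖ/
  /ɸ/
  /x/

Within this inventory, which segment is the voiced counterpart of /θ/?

/ð/

/θ/ is a voiceless dental fricative.
The voiced counterpart is a voiced dental fricative — in this inventory, /ð/.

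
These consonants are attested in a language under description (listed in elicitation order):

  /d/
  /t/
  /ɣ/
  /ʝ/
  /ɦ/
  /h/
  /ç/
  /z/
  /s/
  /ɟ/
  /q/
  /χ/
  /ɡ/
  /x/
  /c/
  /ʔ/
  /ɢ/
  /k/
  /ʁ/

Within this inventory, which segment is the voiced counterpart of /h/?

/ɦ/

/h/ is a voiceless glottal fricative.
The voiced counterpart is a voiced glottal fricative — in this inventory, /ɦ/.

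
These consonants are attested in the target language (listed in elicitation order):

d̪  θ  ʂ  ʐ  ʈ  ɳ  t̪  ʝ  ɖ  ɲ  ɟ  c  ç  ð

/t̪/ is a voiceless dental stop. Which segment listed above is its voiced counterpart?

The voiced counterpart is a voiced dental stop — in this inventory, /d̪/.

/d̪/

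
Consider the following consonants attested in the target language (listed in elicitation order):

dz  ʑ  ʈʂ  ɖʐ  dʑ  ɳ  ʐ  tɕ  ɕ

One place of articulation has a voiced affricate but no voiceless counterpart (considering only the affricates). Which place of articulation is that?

alveolar

alveolar: voiceless —, voiced /dz/.
retroflex: voiceless /ʈʂ/, voiced /ɖʐ/.
alveolo-palatal: voiceless /tɕ/, voiced /dʑ/.
Every place of articulation has a voiceless member except alveolar, where /ts/ would be expected.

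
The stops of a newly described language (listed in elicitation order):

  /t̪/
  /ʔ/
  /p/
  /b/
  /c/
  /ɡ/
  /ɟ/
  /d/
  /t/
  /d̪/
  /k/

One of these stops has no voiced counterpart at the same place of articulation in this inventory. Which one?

Bilabial: /p/ ~ /b/
Dental: /t̪/ ~ /d̪/
Alveolar: /t/ ~ /d/
Palatal: /c/ ~ /ɟ/
Velar: /k/ ~ /ɡ/
Glottal: only /ʔ/ (voiceless); no voiced partner.
So /ʔ/ is the unpaired segment.

/ʔ/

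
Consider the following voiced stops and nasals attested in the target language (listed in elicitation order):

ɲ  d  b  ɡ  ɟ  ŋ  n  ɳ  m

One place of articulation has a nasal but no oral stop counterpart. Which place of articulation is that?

Oral stop: /b/ (bilabial), /d/ (alveolar), /ɟ/ (palatal), /ɡ/ (velar).
Nasal: /m/ (bilabial), /n/ (alveolar), /ɳ/ (retroflex), /ɲ/ (palatal), /ŋ/ (velar).
Every place of articulation has an oral stop member except retroflex, where /ɖ/ would be expected.

retroflex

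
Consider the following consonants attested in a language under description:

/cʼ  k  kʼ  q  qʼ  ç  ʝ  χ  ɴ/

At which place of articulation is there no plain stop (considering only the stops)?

palatal: plain —, ejective /cʼ/.
velar: plain /k/, ejective /kʼ/.
uvular: plain /q/, ejective /qʼ/.
Every place of articulation has a plain member except palatal, where /c/ would be expected.

palatal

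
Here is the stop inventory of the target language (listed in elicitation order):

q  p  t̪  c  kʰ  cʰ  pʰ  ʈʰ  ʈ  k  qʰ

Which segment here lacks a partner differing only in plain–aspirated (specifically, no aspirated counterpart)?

/t̪/

Bilabial: /p/ ~ /pʰ/
Retroflex: /ʈ/ ~ /ʈʰ/
Palatal: /c/ ~ /cʰ/
Velar: /k/ ~ /kʰ/
Uvular: /q/ ~ /qʰ/
Dental: only /t̪/ (plain); no aspirated partner.
So /t̪/ is the unpaired segment.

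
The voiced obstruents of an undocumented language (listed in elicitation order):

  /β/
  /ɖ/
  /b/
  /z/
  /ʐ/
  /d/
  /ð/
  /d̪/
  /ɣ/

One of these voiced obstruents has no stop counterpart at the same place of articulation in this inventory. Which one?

/ɣ/

Bilabial: /b/ ~ /β/
Dental: /d̪/ ~ /ð/
Alveolar: /d/ ~ /z/
Retroflex: /ɖ/ ~ /ʐ/
Velar: only /ɣ/ (fricative); no stop partner.
So /ɣ/ is the unpaired segment.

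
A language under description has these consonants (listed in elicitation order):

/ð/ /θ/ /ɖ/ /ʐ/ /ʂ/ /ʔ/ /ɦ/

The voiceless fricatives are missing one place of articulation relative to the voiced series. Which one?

glottal

dental: voiceless /θ/, voiced /ð/.
retroflex: voiceless /ʂ/, voiced /ʐ/.
glottal: voiceless —, voiced /ɦ/.
Every place of articulation has a voiceless member except glottal, where /h/ would be expected.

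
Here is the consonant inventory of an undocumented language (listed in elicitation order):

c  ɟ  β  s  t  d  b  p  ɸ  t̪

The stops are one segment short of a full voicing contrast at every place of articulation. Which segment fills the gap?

place of articulation  voiceless  voiced  
bilabial          p         b       
dental            t̪        —       
alveolar          t         d       
palatal           c         ɟ       
The dental row has no voiced member, so the gap is the voiced dental stop /d̪/.

/d̪/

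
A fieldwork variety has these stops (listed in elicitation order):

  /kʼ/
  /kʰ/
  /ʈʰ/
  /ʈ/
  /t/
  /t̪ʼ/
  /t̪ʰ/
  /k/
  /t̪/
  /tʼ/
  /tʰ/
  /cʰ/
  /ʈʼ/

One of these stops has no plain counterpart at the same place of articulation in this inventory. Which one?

Dental: /t̪/ ~ /t̪ʰ/ ~ /t̪ʼ/
Alveolar: /t/ ~ /tʰ/ ~ /tʼ/
Retroflex: /ʈ/ ~ /ʈʰ/ ~ /ʈʼ/
Velar: /k/ ~ /kʰ/ ~ /kʼ/
Palatal: only /cʰ/ (aspirated); no plain partner.
So /cʰ/ is the unpaired segment.

/cʰ/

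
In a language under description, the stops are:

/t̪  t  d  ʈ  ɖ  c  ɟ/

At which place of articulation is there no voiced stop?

dental: voiceless /t̪/, voiced —.
alveolar: voiceless /t/, voiced /d/.
retroflex: voiceless /ʈ/, voiced /ɖ/.
palatal: voiceless /c/, voiced /ɟ/.
Every place of articulation has a voiced member except dental, where /d̪/ would be expected.

dental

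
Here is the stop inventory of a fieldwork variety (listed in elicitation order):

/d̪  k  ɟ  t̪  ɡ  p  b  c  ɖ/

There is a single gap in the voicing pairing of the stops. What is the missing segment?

/ʈ/

bilabial: voiceless /p/, voiced /b/.
dental: voiceless /t̪/, voiced /d̪/.
retroflex: voiceless —, voiced /ɖ/.
palatal: voiceless /c/, voiced /ɟ/.
velar: voiceless /k/, voiced /ɡ/.
The retroflex row has no voiceless member, so the gap is the voiceless retroflex stop /ʈ/.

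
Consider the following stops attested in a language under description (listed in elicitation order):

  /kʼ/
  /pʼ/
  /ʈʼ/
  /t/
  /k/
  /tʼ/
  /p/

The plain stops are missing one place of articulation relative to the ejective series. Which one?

bilabial: plain /p/, ejective /pʼ/.
alveolar: plain /t/, ejective /tʼ/.
retroflex: plain —, ejective /ʈʼ/.
velar: plain /k/, ejective /kʼ/.
Every place of articulation has a plain member except retroflex, where /ʈ/ would be expected.

retroflex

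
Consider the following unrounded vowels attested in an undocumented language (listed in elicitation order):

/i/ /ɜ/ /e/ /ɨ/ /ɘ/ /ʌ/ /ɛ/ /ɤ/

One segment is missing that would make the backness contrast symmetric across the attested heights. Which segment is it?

Front: /i/ (high), /e/ (high-mid), /ɛ/ (low-mid).
Central: /ɨ/ (high), /ɘ/ (high-mid), /ɜ/ (low-mid).
Back: /ɤ/ (high-mid), /ʌ/ (low-mid).
The high row has no back member, so the gap is the high back unrounded vowel /ɯ/.

/ɯ/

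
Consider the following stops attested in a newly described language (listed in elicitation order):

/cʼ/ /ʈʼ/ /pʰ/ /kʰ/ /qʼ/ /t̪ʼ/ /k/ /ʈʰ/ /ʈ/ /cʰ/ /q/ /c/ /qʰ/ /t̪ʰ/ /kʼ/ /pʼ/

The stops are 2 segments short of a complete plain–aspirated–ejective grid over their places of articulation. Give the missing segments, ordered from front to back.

/p/, /t̪/

Plain: /ʈ/ (retroflex), /c/ (palatal), /k/ (velar), /q/ (uvular).
Aspirated: /pʰ/ (bilabial), /t̪ʰ/ (dental), /ʈʰ/ (retroflex), /cʰ/ (palatal), /kʰ/ (velar), /qʰ/ (uvular).
Ejective: /pʼ/ (bilabial), /t̪ʼ/ (dental), /ʈʼ/ (retroflex), /cʼ/ (palatal), /kʼ/ (velar), /qʼ/ (uvular).
Gaps, from front to back: bilabial lacks plain (/p/); dental lacks plain (/t̪/).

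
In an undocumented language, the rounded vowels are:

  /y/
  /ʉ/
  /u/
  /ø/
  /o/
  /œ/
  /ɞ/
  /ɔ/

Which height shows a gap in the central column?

high: front /y/, central /ʉ/, back /u/.
high-mid: front /ø/, central —, back /o/.
low-mid: front /œ/, central /ɞ/, back /ɔ/.
Every height has a central member except high-mid, where /ɵ/ would be expected.

high-mid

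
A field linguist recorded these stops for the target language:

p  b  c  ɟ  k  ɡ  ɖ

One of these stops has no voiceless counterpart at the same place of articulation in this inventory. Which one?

/ɖ/

Bilabial: /p/ ~ /b/
Palatal: /c/ ~ /ɟ/
Velar: /k/ ~ /ɡ/
Retroflex: only /ɖ/ (voiced); no voiceless partner.
So /ɖ/ is the unpaired segment.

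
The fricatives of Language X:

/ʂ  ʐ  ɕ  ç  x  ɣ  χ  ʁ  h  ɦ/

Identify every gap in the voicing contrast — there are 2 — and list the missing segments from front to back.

/ʑ/, /ʝ/

retroflex: voiceless /ʂ/, voiced /ʐ/.
alveolo-palatal: voiceless /ɕ/, voiced —.
palatal: voiceless /ç/, voiced —.
velar: voiceless /x/, voiced /ɣ/.
uvular: voiceless /χ/, voiced /ʁ/.
glottal: voiceless /h/, voiced /ɦ/.
Gaps, from front to back: alveolo-palatal lacks voiced (/ʑ/); palatal lacks voiced (/ʝ/).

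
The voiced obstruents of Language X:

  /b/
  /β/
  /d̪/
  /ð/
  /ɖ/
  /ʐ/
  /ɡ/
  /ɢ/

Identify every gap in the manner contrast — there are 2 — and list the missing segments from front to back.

/ɣ/, /ʁ/

place of articulation  stop      fricative
bilabial          b         β       
dental            d̪        ð       
retroflex         ɖ         ʐ       
velar             ɡ         —       
uvular            ɢ         —       
Gaps, from front to back: velar lacks fricative (/ɣ/); uvular lacks fricative (/ʁ/).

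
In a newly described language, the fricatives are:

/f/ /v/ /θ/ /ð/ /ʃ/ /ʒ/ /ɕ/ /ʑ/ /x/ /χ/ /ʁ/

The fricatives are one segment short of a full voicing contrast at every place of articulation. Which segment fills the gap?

Voiceless: /f/ (labiodental), /θ/ (dental), /ʃ/ (postalveolar), /ɕ/ (alveolo-palatal), /x/ (velar), /χ/ (uvular).
Voiced: /v/ (labiodental), /ð/ (dental), /ʒ/ (postalveolar), /ʑ/ (alveolo-palatal), /ʁ/ (uvular).
The velar row has no voiced member, so the gap is the voiced velar fricative /ɣ/.

/ɣ/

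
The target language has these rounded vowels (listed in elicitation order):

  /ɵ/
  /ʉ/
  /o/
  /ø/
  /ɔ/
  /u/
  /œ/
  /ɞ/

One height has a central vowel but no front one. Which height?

high

high: front —, central /ʉ/, back /u/.
high-mid: front /ø/, central /ɵ/, back /o/.
low-mid: front /œ/, central /ɞ/, back /ɔ/.
Every height has a front member except high, where /y/ would be expected.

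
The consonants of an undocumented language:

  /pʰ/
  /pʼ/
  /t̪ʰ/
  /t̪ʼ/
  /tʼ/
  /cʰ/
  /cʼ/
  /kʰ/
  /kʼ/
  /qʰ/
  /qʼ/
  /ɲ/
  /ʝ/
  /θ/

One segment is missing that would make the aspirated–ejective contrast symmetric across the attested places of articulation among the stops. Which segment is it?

/tʰ/

Aspirated: /pʰ/ (bilabial), /t̪ʰ/ (dental), /cʰ/ (palatal), /kʰ/ (velar), /qʰ/ (uvular).
Ejective: /pʼ/ (bilabial), /t̪ʼ/ (dental), /tʼ/ (alveolar), /cʼ/ (palatal), /kʼ/ (velar), /qʼ/ (uvular).
The alveolar row has no aspirated member, so the gap is the aspirated alveolar stop /tʰ/.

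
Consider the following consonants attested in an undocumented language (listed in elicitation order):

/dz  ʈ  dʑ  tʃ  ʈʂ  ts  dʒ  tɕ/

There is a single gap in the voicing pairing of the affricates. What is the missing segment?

/ɖʐ/

alveolar: voiceless /ts/, voiced /dz/.
postalveolar: voiceless /tʃ/, voiced /dʒ/.
retroflex: voiceless /ʈʂ/, voiced —.
alveolo-palatal: voiceless /tɕ/, voiced /dʑ/.
The retroflex row has no voiced member, so the gap is the voiced retroflex affricate /ɖʐ/.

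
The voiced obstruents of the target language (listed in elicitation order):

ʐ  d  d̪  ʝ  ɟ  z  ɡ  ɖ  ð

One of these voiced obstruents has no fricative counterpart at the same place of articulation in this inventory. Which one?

/ɡ/

Dental: /d̪/ ~ /ð/
Alveolar: /d/ ~ /z/
Retroflex: /ɖ/ ~ /ʐ/
Palatal: /ɟ/ ~ /ʝ/
Velar: only /ɡ/ (stop); no fricative partner.
So /ɡ/ is the unpaired segment.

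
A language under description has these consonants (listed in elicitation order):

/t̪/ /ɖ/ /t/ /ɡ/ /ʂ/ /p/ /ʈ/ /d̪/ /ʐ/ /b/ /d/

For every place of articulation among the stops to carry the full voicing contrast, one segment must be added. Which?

place of articulation  voiceless  voiced  
bilabial          p         b       
dental            t̪        d̪      
alveolar          t         d       
retroflex         ʈ         ɖ       
velar             —         ɡ       
The velar row has no voiceless member, so the gap is the voiceless velar stop /k/.

/k/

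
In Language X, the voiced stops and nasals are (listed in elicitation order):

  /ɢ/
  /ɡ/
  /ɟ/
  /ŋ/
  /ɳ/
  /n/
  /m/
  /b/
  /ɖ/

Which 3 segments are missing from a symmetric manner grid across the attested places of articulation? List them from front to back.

place of articulation  oral stop  nasal   
bilabial          b         m       
alveolar          —         n       
retroflex         ɖ         ɳ       
palatal           ɟ         —       
velar             ɡ         ŋ       
uvular            ɢ         —       
Gaps, from front to back: alveolar lacks oral stop (/d/); palatal lacks nasal (/ɲ/); uvular lacks nasal (/ɴ/).

/d/, /ɲ/, /ɴ/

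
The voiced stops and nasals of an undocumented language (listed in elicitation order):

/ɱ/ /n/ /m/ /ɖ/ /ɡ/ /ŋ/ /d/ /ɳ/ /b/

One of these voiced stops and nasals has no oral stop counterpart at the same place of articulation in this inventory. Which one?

/ɱ/

Bilabial: /b/ ~ /m/
Alveolar: /d/ ~ /n/
Retroflex: /ɖ/ ~ /ɳ/
Velar: /ɡ/ ~ /ŋ/
Labiodental: only /ɱ/ (nasal); no oral stop partner.
So /ɱ/ is the unpaired segment.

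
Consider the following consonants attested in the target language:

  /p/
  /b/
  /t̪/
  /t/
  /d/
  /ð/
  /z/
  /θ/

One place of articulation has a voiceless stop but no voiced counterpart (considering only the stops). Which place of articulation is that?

dental

bilabial: voiceless /p/, voiced /b/.
dental: voiceless /t̪/, voiced —.
alveolar: voiceless /t/, voiced /d/.
Every place of articulation has a voiced member except dental, where /d̪/ would be expected.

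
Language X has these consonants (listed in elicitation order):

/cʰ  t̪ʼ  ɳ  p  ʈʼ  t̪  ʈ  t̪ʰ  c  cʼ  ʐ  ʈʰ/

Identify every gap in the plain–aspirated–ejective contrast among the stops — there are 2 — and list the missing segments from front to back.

Plain: /p/ (bilabial), /t̪/ (dental), /ʈ/ (retroflex), /c/ (palatal).
Aspirated: /t̪ʰ/ (dental), /ʈʰ/ (retroflex), /cʰ/ (palatal).
Ejective: /t̪ʼ/ (dental), /ʈʼ/ (retroflex), /cʼ/ (palatal).
Gaps, from front to back: bilabial lacks aspirated (/pʰ/); bilabial lacks ejective (/pʼ/).

/pʰ/, /pʼ/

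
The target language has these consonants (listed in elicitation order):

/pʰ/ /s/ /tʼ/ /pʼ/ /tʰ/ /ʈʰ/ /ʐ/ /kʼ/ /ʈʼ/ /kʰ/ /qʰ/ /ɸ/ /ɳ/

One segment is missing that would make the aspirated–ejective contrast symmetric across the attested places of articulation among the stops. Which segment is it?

Aspirated: /pʰ/ (bilabial), /tʰ/ (alveolar), /ʈʰ/ (retroflex), /kʰ/ (velar), /qʰ/ (uvular).
Ejective: /pʼ/ (bilabial), /tʼ/ (alveolar), /ʈʼ/ (retroflex), /kʼ/ (velar).
The uvular row has no ejective member, so the gap is the ejective uvular stop /qʼ/.

/qʼ/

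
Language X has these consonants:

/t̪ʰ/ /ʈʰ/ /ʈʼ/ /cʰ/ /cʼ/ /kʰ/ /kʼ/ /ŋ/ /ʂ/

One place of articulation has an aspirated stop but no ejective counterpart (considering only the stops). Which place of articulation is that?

dental: aspirated /t̪ʰ/, ejective —.
retroflex: aspirated /ʈʰ/, ejective /ʈʼ/.
palatal: aspirated /cʰ/, ejective /cʼ/.
velar: aspirated /kʰ/, ejective /kʼ/.
Every place of articulation has an ejective member except dental, where /t̪ʼ/ would be expected.

dental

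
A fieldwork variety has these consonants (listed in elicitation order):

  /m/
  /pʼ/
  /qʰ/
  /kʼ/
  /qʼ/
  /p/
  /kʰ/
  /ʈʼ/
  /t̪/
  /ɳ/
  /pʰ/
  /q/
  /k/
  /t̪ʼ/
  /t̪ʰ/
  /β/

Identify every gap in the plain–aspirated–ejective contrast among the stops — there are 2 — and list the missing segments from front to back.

Plain: /p/ (bilabial), /t̪/ (dental), /k/ (velar), /q/ (uvular).
Aspirated: /pʰ/ (bilabial), /t̪ʰ/ (dental), /kʰ/ (velar), /qʰ/ (uvular).
Ejective: /pʼ/ (bilabial), /t̪ʼ/ (dental), /ʈʼ/ (retroflex), /kʼ/ (velar), /qʼ/ (uvular).
Gaps, from front to back: retroflex lacks plain (/ʈ/); retroflex lacks aspirated (/ʈʰ/).

/ʈ/, /ʈʰ/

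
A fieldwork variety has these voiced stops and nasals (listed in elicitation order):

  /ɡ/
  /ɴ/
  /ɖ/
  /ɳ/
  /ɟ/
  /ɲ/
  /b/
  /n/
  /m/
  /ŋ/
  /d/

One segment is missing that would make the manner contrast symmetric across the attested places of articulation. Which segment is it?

Oral stop: /b/ (bilabial), /d/ (alveolar), /ɖ/ (retroflex), /ɟ/ (palatal), /ɡ/ (velar).
Nasal: /m/ (bilabial), /n/ (alveolar), /ɳ/ (retroflex), /ɲ/ (palatal), /ŋ/ (velar), /ɴ/ (uvular).
The uvular row has no oral stop member, so the gap is the uvular oral stop /ɢ/.

/ɢ/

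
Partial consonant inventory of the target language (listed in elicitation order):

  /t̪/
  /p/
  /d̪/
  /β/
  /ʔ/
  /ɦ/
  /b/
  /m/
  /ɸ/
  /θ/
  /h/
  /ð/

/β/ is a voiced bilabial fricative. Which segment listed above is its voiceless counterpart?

The voiceless counterpart is a voiceless bilabial fricative — in this inventory, /ɸ/.

/ɸ/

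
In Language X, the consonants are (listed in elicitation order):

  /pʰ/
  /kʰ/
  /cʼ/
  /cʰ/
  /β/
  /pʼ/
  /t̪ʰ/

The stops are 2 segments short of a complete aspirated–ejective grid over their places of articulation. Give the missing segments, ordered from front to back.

bilabial: aspirated /pʰ/, ejective /pʼ/.
dental: aspirated /t̪ʰ/, ejective —.
palatal: aspirated /cʰ/, ejective /cʼ/.
velar: aspirated /kʰ/, ejective —.
Gaps, from front to back: dental lacks ejective (/t̪ʼ/); velar lacks ejective (/kʼ/).

/t̪ʼ/, /kʼ/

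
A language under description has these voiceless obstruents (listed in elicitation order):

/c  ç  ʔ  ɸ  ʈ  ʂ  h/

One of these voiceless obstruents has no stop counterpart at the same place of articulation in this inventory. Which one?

/ɸ/

Retroflex: /ʈ/ ~ /ʂ/
Palatal: /c/ ~ /ç/
Glottal: /ʔ/ ~ /h/
Bilabial: only /ɸ/ (fricative); no stop partner.
So /ɸ/ is the unpaired segment.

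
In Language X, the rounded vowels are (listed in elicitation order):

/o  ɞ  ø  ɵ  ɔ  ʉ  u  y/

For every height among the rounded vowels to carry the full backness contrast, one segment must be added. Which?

height            front     central   back    
high              y         ʉ         u       
high-mid          ø         ɵ         o       
low-mid           —         ɞ         ɔ       
The low-mid row has no front member, so the gap is the low-mid front rounded vowel /œ/.

/œ/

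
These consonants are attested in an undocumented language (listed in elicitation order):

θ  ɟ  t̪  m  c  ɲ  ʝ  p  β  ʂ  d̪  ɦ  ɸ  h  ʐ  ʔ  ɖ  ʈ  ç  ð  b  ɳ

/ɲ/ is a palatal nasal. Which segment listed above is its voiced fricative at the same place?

The voiced fricative at the same place is a voiced palatal fricative — in this inventory, /ʝ/.

/ʝ/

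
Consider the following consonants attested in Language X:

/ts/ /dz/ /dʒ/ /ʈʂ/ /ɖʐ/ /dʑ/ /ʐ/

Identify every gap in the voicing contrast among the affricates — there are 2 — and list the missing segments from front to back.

place of articulation  voiceless  voiced  
alveolar          ts        dz      
postalveolar      —         dʒ      
retroflex         ʈʂ        ɖʐ      
alveolo-palatal   —         dʑ      
Gaps, from front to back: postalveolar lacks voiceless (/tʃ/); alveolo-palatal lacks voiceless (/tɕ/).

/tʃ/, /tɕ/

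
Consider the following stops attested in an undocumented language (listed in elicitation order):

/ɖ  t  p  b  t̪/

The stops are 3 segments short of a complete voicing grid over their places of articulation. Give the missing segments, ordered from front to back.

Voiceless: /p/ (bilabial), /t̪/ (dental), /t/ (alveolar).
Voiced: /b/ (bilabial), /ɖ/ (retroflex).
Gaps, from front to back: dental lacks voiced (/d̪/); alveolar lacks voiced (/d/); retroflex lacks voiceless (/ʈ/).

/d̪/, /d/, /ʈ/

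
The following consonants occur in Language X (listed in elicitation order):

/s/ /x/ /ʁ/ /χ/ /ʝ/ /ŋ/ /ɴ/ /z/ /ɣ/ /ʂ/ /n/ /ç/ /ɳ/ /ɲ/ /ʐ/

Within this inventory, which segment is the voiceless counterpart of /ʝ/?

/ç/

/ʝ/ is a voiced palatal fricative.
The voiceless counterpart is a voiceless palatal fricative — in this inventory, /ç/.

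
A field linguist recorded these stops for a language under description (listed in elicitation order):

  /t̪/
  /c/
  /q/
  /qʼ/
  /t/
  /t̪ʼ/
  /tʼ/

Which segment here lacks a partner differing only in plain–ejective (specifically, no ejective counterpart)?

Dental: /t̪/ ~ /t̪ʼ/
Alveolar: /t/ ~ /tʼ/
Uvular: /q/ ~ /qʼ/
Palatal: only /c/ (plain); no ejective partner.
So /c/ is the unpaired segment.

/c/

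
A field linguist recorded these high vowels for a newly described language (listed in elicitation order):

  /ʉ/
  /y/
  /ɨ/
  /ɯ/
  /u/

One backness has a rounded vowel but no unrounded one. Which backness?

front: unrounded —, rounded /y/.
central: unrounded /ɨ/, rounded /ʉ/.
back: unrounded /ɯ/, rounded /u/.
Every backness has an unrounded member except front, where /i/ would be expected.

front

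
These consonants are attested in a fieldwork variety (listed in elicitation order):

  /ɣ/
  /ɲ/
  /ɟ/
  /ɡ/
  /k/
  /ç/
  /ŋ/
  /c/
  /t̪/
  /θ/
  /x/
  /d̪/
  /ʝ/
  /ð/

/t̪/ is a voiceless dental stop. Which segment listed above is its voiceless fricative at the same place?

The voiceless fricative at the same place is a voiceless dental fricative — in this inventory, /θ/.

/θ/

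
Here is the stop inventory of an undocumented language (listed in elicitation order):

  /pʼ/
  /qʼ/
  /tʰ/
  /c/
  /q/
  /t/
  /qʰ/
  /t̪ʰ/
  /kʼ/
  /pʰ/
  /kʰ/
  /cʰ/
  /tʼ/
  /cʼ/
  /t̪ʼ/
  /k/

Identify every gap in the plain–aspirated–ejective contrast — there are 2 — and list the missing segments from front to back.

bilabial: plain —, aspirated /pʰ/, ejective /pʼ/.
dental: plain —, aspirated /t̪ʰ/, ejective /t̪ʼ/.
alveolar: plain /t/, aspirated /tʰ/, ejective /tʼ/.
palatal: plain /c/, aspirated /cʰ/, ejective /cʼ/.
velar: plain /k/, aspirated /kʰ/, ejective /kʼ/.
uvular: plain /q/, aspirated /qʰ/, ejective /qʼ/.
Gaps, from front to back: bilabial lacks plain (/p/); dental lacks plain (/t̪/).

/p/, /t̪/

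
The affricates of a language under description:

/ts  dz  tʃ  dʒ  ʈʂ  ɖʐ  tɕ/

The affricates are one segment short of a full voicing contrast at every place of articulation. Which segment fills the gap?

/dʑ/

Voiceless: /ts/ (alveolar), /tʃ/ (postalveolar), /ʈʂ/ (retroflex), /tɕ/ (alveolo-palatal).
Voiced: /dz/ (alveolar), /dʒ/ (postalveolar), /ɖʐ/ (retroflex).
The alveolo-palatal row has no voiced member, so the gap is the voiced alveolo-palatal affricate /dʑ/.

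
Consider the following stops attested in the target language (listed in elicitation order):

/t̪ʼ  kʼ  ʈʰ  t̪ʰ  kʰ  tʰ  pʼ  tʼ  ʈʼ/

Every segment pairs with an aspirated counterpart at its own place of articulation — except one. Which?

Dental: /t̪ʰ/ ~ /t̪ʼ/
Alveolar: /tʰ/ ~ /tʼ/
Retroflex: /ʈʰ/ ~ /ʈʼ/
Velar: /kʰ/ ~ /kʼ/
Bilabial: only /pʼ/ (ejective); no aspirated partner.
So /pʼ/ is the unpaired segment.

/pʼ/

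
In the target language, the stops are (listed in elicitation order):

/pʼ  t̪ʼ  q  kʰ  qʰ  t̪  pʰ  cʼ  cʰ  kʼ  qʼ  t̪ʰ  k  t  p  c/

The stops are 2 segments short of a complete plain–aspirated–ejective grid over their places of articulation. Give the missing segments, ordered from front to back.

/tʰ/, /tʼ/

bilabial: plain /p/, aspirated /pʰ/, ejective /pʼ/.
dental: plain /t̪/, aspirated /t̪ʰ/, ejective /t̪ʼ/.
alveolar: plain /t/, aspirated —, ejective —.
palatal: plain /c/, aspirated /cʰ/, ejective /cʼ/.
velar: plain /k/, aspirated /kʰ/, ejective /kʼ/.
uvular: plain /q/, aspirated /qʰ/, ejective /qʼ/.
Gaps, from front to back: alveolar lacks aspirated (/tʰ/); alveolar lacks ejective (/tʼ/).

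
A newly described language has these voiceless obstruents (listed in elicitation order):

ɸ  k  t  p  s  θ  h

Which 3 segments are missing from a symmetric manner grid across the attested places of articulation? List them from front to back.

place of articulation  stop      fricative
bilabial          p         ɸ       
dental            —         θ       
alveolar          t         s       
velar             k         —       
glottal           —         h       
Gaps, from front to back: dental lacks stop (/t̪/); velar lacks fricative (/x/); glottal lacks stop (/ʔ/).

/t̪/, /x/, /ʔ/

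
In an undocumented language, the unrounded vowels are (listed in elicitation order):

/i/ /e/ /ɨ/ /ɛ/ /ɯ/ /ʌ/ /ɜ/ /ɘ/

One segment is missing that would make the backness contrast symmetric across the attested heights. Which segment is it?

height            front     central   back    
high              i         ɨ         ɯ       
high-mid          e         ɘ         —       
low-mid           ɛ         ɜ         ʌ       
The high-mid row has no back member, so the gap is the high-mid back unrounded vowel /ɤ/.

/ɤ/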